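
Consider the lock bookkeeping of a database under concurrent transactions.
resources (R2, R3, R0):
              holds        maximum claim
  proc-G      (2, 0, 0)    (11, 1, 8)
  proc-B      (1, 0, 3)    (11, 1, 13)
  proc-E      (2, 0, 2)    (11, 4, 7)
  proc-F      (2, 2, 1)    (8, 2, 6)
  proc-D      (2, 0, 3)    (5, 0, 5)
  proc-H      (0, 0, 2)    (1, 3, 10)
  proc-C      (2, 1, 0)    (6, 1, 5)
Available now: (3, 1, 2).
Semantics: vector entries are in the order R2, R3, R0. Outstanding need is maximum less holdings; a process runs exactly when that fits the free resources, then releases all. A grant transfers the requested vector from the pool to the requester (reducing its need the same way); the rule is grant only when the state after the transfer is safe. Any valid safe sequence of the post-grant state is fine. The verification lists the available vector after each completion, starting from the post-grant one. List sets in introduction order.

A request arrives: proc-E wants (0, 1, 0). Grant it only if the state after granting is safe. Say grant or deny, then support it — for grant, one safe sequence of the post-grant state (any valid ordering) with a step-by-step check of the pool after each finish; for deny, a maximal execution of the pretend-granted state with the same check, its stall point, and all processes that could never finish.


GRANT. The post-grant state is safe; one safe sequence: proc-D, proc-C, proc-F, proc-E, proc-G, proc-H, proc-B.
Key observation: granting shrinks the pool to (3, 0, 2), yet proc-D still fits and the chain goes through.
Verifying the post-grant state step by step:
  pool = (3, 0, 2)
  run proc-D (needs (3, 0, 2), free (3, 0, 2)); after release of (2, 0, 3) the pool is (5, 0, 5)
  run proc-C (needs (4, 0, 5), free (5, 0, 5)); after release of (2, 1, 0) the pool is (7, 1, 5)
  run proc-F (needs (6, 0, 5), free (7, 1, 5)); after release of (2, 2, 1) the pool is (9, 3, 6)
  run proc-E (needs (9, 3, 5), free (9, 3, 6)); after release of (2, 1, 2) the pool is (11, 4, 8)
  run proc-G (needs (9, 1, 8), free (11, 4, 8)); after release of (2, 0, 0) the pool is (13, 4, 8)
  run proc-H (needs (1, 3, 8), free (13, 4, 8)); after release of (0, 0, 2) the pool is (13, 4, 10)
  run proc-B (needs (10, 1, 10), free (13, 4, 10)); after release of (1, 0, 3) the pool is (14, 4, 13)


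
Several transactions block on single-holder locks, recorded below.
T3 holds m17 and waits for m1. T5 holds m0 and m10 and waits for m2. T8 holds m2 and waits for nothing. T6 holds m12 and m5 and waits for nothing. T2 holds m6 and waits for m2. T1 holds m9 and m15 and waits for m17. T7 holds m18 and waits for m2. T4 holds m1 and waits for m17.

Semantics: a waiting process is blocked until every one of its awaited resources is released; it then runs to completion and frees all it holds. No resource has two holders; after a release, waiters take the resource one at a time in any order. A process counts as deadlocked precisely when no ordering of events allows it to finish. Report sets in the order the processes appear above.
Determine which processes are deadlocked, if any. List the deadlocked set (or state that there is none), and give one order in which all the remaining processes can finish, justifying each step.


The deadlocked set is T3, T1 and T4.
Key observation: the waits loop around T3 -> T4 -> T3 with no way out; T1 waits into the deadlock from upstream.
The rest can finish in the order T6, T8, T2, T5, T7.
Step-by-step check:
  T6: no waits; runs immediately, freeing m12 and m5
  T8: no waits; runs immediately, freeing m2
  run T2 (all its waits — m2 — are resolved); releases m6
  run T5 (all its waits — m2 — are resolved); releases m0 and m10
  run T7 (all its waits — m2 — are resolved); releases m18


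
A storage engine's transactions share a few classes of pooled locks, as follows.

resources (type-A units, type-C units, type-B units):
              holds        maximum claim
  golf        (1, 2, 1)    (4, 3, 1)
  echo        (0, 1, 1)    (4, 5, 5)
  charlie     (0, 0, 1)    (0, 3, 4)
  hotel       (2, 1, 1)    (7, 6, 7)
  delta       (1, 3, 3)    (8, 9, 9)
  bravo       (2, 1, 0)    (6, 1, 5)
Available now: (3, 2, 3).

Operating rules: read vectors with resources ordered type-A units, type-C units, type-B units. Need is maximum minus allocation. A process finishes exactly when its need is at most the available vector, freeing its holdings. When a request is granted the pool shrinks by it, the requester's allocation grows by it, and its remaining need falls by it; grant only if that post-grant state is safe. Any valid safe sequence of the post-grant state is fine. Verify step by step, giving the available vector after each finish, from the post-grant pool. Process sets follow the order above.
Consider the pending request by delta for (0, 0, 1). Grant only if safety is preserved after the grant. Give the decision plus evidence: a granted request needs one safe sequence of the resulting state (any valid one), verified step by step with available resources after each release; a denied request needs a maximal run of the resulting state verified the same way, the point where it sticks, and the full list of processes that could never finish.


DENY. Granting would leave the state unsafe.
Key observation: after golf, charlie, echo, bravo the pool peaks at (6, 6, 5), and each blocked process is short somewhere: hotel on type-B units; delta on type-A units.
After a pretend grant, a maximal execution: golf, charlie, echo, bravo — then nothing else fits. Verifying each step:
  pool = (3, 2, 2)
  golf: need (3, 1, 0) fits (3, 2, 2); releases (1, 2, 1), pool now (4, 4, 3)
  charlie: need (0, 3, 3) fits (4, 4, 3); releases (0, 0, 1), pool now (4, 4, 4)
  echo: need (4, 4, 4) fits (4, 4, 4); releases (0, 1, 1), pool now (4, 5, 5)
  bravo: need (4, 0, 5) fits (4, 5, 5); releases (2, 1, 0), pool now (6, 6, 5)
  hotel cannot run: need (5, 5, 6) vs free (6, 6, 5) (insufficient type-B units)
  delta cannot run: need (7, 6, 5) vs free (6, 6, 5) (insufficient type-A units)
Had the request been granted, hotel and delta could never finish.


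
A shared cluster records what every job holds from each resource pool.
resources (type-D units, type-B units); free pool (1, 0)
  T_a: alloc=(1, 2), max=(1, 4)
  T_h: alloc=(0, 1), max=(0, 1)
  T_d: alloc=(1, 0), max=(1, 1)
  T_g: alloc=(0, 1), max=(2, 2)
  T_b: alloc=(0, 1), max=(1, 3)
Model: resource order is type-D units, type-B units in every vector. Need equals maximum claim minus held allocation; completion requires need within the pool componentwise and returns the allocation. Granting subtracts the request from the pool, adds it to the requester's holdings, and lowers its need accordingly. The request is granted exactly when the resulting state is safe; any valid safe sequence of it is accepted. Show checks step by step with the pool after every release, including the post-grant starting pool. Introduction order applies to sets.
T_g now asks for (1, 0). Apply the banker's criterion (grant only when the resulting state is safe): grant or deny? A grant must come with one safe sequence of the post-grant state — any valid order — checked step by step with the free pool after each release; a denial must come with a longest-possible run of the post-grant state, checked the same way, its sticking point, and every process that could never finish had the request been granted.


GRANT. The post-grant state is safe; one safe sequence: T_h, T_d, T_g, T_a, T_b.
Key observation: after the grant the pool drops to (0, 0), which still lets T_h finish first and unwind the rest.
Step-by-step check of the post-grant state:
  pool = (0, 0)
  run T_h (needs (0, 0), free (0, 0)); after release of (0, 1) the pool is (0, 1)
  run T_d (needs (0, 1), free (0, 1)); after release of (1, 0) the pool is (1, 1)
  run T_g (needs (1, 1), free (1, 1)); after release of (1, 1) the pool is (2, 2)
  run T_a (needs (0, 2), free (2, 2)); after release of (1, 2) the pool is (3, 4)
  run T_b (needs (1, 2), free (3, 4)); after release of (0, 1) the pool is (3, 5)


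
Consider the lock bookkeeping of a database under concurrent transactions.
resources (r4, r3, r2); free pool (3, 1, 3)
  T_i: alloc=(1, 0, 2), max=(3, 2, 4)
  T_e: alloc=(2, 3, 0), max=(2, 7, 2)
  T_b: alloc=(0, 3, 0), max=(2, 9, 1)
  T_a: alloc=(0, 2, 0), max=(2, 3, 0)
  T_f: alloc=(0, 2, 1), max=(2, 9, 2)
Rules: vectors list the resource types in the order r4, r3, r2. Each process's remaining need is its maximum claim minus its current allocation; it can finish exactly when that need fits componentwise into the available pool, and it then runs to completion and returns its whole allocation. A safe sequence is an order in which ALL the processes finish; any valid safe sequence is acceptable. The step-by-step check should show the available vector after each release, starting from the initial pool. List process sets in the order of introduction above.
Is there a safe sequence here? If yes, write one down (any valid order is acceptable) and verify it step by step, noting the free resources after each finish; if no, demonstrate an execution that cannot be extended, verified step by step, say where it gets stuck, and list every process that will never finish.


The state is UNSAFE.
Key observation: after T_a, T_i complete, (4, 3, 5) is the best the pool ever gets, yet each leftover process wants more r3.
Going as far as possible: T_a, T_i; after that, nothing fits. Verifying each step:
  pool = (3, 1, 3)
  run T_a (needs (2, 1, 0), free (3, 1, 3)); after release of (0, 2, 0) the pool is (3, 3, 3)
  run T_i (needs (2, 2, 2), free (3, 3, 3)); after release of (1, 0, 2) the pool is (4, 3, 5)
  T_e still needs (0, 4, 2) but only (4, 3, 5) is free — short on r3
  T_b still needs (2, 6, 1) but only (4, 3, 5) is free — short on r3
  T_f still needs (2, 7, 1) but only (4, 3, 5) is free — short on r3
Never able to finish: T_e, T_b and T_f.


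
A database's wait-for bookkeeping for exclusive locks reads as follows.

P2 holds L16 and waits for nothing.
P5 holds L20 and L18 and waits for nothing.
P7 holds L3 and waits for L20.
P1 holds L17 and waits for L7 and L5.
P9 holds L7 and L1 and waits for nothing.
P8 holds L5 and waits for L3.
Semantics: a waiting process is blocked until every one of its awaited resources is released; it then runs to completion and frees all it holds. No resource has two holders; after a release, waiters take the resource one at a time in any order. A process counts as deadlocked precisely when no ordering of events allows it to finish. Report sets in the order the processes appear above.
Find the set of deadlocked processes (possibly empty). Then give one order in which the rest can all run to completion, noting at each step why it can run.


Nothing here is deadlocked.
Key observation: although several processes wait, no cycle exists — each chain bottoms out at a free runner.
One completion order for the rest: P2, P5, P9, P7, P8, P1.
Verifying each step:
  P2: no waits; runs immediately, freeing L16
  P5: no waits; runs immediately, freeing L20 and L18
  P9: no waits; runs immediately, freeing L7 and L1
  P7 waits on L20 — all released -> runs and releases L3
  P8 waits on L3 — all released -> runs and releases L5
  P1 waits on L7 and L5 — all released -> runs and releases L17


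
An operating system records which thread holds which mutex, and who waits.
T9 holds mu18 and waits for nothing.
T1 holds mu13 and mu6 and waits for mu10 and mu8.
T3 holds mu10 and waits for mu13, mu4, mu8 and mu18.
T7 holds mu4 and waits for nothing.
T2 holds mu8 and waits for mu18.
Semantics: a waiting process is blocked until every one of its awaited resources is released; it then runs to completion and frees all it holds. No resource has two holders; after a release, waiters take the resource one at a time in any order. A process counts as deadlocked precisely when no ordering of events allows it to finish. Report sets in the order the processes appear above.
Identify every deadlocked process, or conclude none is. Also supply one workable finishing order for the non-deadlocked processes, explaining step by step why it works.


The deadlocked set is T1 and T3.
Key observation: the waits loop around T1 -> T3 -> T1 with no way out; no other process is dragged down with it.
The rest can finish in the order T9, T7, T2.
Walking it through:
  T9: no waits; runs immediately, freeing mu18
  T7: no waits; runs immediately, freeing mu4
  T2 waits on mu18 — all released -> runs and releases mu8


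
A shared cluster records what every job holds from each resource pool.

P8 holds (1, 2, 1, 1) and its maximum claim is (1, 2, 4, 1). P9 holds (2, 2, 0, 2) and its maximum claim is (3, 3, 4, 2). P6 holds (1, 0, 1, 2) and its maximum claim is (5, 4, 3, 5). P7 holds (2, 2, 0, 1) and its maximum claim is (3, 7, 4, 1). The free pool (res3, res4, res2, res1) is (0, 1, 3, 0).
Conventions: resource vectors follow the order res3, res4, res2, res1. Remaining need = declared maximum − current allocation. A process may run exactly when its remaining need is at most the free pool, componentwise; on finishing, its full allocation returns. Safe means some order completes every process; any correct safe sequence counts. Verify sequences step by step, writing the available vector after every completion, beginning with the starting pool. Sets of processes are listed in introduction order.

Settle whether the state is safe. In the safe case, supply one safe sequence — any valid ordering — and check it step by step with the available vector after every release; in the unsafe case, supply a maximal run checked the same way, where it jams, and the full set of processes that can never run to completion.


SAFE — a valid safe sequence is P8, P9, P7, P6.
Key observation: P8 is the earliest step where a requested resource binds exactly: need (0, 0, 3, 0), pool (0, 1, 3, 0) at its turn.
Walking it through:
  pool = (0, 1, 3, 0)
  P8: need (0, 0, 3, 0) fits (0, 1, 3, 0); releases (1, 2, 1, 1), pool now (1, 3, 4, 1)
  P9: need (1, 1, 4, 0) fits (1, 3, 4, 1); releases (2, 2, 0, 2), pool now (3, 5, 4, 3)
  P7: need (1, 5, 4, 0) fits (3, 5, 4, 3); releases (2, 2, 0, 1), pool now (5, 7, 4, 4)
  P6: need (4, 4, 2, 3) fits (5, 7, 4, 4); releases (1, 0, 1, 2), pool now (6, 7, 5, 6)


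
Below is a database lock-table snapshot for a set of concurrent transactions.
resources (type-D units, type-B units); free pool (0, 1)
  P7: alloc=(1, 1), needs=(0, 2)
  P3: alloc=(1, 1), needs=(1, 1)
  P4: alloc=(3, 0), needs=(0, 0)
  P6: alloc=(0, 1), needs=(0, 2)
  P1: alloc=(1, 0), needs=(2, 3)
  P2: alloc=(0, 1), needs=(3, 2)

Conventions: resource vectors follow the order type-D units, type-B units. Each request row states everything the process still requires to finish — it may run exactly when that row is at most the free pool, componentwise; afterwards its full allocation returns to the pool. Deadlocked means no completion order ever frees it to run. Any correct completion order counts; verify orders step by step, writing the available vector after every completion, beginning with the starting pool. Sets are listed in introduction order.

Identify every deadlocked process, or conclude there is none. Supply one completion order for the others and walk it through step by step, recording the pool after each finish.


No process is deadlocked.
Key observation: no deadlock: P4 fits now, and the freed resources carry the rest through.
One completion order for the rest: P4, P3, P7, P2, P1, P6. Walking it through:
  pool = (0, 1)
  run P4 (needs (0, 0), free (0, 1)); after release of (3, 0) the pool is (3, 1)
  run P3 (needs (1, 1), free (3, 1)); after release of (1, 1) the pool is (4, 2)
  run P7 (needs (0, 2), free (4, 2)); after release of (1, 1) the pool is (5, 3)
  run P2 (needs (3, 2), free (5, 3)); after release of (0, 1) the pool is (5, 4)
  run P1 (needs (2, 3), free (5, 4)); after release of (1, 0) the pool is (6, 4)
  run P6 (needs (0, 2), free (6, 4)); after release of (0, 1) the pool is (6, 5)


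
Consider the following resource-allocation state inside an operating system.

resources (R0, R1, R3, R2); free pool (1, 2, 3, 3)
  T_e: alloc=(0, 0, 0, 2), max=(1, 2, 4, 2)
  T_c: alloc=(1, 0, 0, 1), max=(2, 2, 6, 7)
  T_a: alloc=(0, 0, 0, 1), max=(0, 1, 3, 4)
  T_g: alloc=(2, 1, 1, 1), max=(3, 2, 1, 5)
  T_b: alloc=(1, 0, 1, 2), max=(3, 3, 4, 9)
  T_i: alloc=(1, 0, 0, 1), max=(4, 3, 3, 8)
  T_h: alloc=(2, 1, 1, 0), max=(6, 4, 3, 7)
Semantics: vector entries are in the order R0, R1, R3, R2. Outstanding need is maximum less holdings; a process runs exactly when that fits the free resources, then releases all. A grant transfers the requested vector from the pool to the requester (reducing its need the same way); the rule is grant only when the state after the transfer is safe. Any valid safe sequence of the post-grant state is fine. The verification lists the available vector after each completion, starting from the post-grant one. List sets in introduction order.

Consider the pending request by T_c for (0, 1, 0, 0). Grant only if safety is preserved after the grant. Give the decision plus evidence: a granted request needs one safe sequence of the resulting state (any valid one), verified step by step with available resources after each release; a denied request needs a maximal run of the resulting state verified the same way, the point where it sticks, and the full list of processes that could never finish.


DENY: after the grant no complete ordering would exist.
Key observation: after T_a, T_g, T_e the pool peaks at (3, 2, 4, 7), and each blocked process is short somewhere: T_c on R3; T_b on R1; T_i on R1; T_h on R0, R1.
On the post-grant state, T_a, T_g, T_e is a maximal run — nothing extends it. Check, step by step:
  pool = (1, 1, 3, 3)
  run T_a (needs (0, 1, 3, 3), free (1, 1, 3, 3)); after release of (0, 0, 0, 1) the pool is (1, 1, 3, 4)
  run T_g (needs (1, 1, 0, 4), free (1, 1, 3, 4)); after release of (2, 1, 1, 1) the pool is (3, 2, 4, 5)
  run T_e (needs (1, 2, 4, 0), free (3, 2, 4, 5)); after release of (0, 0, 0, 2) the pool is (3, 2, 4, 7)
  T_c still needs (1, 1, 6, 6) but only (3, 2, 4, 7) is free — short on R3
  T_b still needs (2, 3, 3, 7) but only (3, 2, 4, 7) is free — short on R1
  T_i still needs (3, 3, 3, 7) but only (3, 2, 4, 7) is free — short on R1
  T_h still needs (4, 3, 2, 7) but only (3, 2, 4, 7) is free — short on R0 and R1
Post-grant, the permanently blocked set is T_c, T_b, T_i and T_h.


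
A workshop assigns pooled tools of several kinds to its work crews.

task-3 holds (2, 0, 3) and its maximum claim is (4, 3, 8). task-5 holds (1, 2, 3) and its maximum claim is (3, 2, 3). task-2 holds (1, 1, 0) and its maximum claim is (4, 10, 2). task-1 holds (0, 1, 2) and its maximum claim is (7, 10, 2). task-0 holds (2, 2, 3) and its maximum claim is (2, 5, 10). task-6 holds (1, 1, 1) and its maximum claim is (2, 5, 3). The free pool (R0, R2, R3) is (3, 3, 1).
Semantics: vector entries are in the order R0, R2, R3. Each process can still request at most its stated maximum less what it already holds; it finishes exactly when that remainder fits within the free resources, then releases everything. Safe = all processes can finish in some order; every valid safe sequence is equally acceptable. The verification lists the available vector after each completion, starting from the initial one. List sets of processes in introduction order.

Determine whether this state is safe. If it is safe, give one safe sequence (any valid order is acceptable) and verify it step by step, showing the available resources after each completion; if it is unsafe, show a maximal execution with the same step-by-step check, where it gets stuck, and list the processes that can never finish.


UNSAFE — no complete ordering exists.
Key observation: the pool after task-5, task-6, task-3, task-0 is (9, 8, 11); every surviving request exceeds it in R2, so progress ends there.
The run task-5, task-6, task-3, task-0 cannot be extended any further. Walking it through:
  pool = (3, 3, 1)
  task-5 needs (2, 0, 0) <= (3, 3, 1) -> finishes; pool += (1, 2, 3) = (4, 5, 4)
  task-6 needs (1, 4, 2) <= (4, 5, 4) -> finishes; pool += (1, 1, 1) = (5, 6, 5)
  task-3 needs (2, 3, 5) <= (5, 6, 5) -> finishes; pool += (2, 0, 3) = (7, 6, 8)
  task-0 needs (0, 3, 7) <= (7, 6, 8) -> finishes; pool += (2, 2, 3) = (9, 8, 11)
  task-2 still needs (3, 9, 2) but only (9, 8, 11) is free — short on R2
  task-1 still needs (7, 9, 0) but only (9, 8, 11) is free — short on R2
Permanently blocked: task-2 and task-1.


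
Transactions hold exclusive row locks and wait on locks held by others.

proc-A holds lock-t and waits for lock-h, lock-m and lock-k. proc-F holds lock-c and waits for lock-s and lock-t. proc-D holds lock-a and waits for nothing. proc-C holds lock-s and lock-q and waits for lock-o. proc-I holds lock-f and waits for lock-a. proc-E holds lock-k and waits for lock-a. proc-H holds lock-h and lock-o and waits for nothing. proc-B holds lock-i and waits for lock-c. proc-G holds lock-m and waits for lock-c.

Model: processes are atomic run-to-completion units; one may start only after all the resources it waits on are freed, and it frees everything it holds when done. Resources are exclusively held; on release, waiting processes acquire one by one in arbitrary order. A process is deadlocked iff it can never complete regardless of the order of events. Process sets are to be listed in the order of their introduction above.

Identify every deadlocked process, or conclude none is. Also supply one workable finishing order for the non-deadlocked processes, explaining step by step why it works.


Deadlocked: proc-A, proc-F, proc-B and proc-G.
Key observation: the wait chain closes on itself along proc-A -> proc-G -> proc-F -> proc-A; proc-B waits into the deadlock from upstream.
The rest can finish in the order proc-H, proc-C, proc-D, proc-I, proc-E.
Walking it through:
  run proc-H (it waits on nothing); releases lock-h and lock-o
  run proc-C (all its waits — lock-o — are resolved); releases lock-s and lock-q
  run proc-D (it waits on nothing); releases lock-a
  run proc-I (all its waits — lock-a — are resolved); releases lock-f
  run proc-E (all its waits — lock-a — are resolved); releases lock-k


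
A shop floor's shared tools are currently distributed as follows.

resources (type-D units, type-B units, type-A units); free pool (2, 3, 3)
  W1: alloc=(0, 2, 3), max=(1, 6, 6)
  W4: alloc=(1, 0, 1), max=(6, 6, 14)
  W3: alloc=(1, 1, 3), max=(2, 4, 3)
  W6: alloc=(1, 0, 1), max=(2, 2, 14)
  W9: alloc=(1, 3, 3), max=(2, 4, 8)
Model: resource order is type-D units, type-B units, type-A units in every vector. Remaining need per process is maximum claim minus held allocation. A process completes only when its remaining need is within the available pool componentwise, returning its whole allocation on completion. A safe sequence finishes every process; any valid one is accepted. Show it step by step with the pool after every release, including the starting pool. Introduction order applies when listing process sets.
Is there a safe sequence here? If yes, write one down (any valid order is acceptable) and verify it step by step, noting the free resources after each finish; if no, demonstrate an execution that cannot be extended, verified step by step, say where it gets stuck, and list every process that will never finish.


UNSAFE — no complete ordering exists.
Key observation: the pool after W3, W9, W1 is (4, 9, 12); every surviving request exceeds it in type-A units, so progress ends there.
Going as far as possible: W3, W9, W1; after that, nothing fits. Step-by-step check:
  pool = (2, 3, 3)
  W3 needs (1, 3, 0) <= (2, 3, 3) -> finishes; pool += (1, 1, 3) = (3, 4, 6)
  W9 needs (1, 1, 5) <= (3, 4, 6) -> finishes; pool += (1, 3, 3) = (4, 7, 9)
  W1 needs (1, 4, 3) <= (4, 7, 9) -> finishes; pool += (0, 2, 3) = (4, 9, 12)
  blocked: W4 wants (5, 6, 13), pool (4, 9, 12) — not enough type-D units and type-A units
  blocked: W6 wants (1, 2, 13), pool (4, 9, 12) — not enough type-A units
Processes that can never finish: W4 and W6.


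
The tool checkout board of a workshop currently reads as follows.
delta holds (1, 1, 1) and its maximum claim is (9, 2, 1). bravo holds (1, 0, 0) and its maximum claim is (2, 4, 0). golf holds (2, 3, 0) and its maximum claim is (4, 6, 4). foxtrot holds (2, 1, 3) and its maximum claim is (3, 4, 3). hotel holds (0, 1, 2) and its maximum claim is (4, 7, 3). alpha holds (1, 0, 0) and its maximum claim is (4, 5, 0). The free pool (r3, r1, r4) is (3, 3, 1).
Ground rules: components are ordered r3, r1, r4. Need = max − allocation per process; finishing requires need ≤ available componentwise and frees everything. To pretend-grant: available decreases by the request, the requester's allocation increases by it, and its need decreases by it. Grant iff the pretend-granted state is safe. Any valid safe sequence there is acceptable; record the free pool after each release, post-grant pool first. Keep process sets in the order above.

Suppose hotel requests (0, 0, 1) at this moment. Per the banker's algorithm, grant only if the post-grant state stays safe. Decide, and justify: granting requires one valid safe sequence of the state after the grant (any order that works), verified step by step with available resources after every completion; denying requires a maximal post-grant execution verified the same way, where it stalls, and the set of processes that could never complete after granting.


DENY — the pretend-granted state is unsafe.
Key observation: after foxtrot, bravo the pool peaks at (6, 4, 3), and each blocked process is short somewhere: delta on r3; golf on r4; hotel on r1; alpha on r1.
After a pretend grant, a maximal execution: foxtrot, bravo — then nothing else fits. Check, step by step:
  pool = (3, 3, 0)
  run foxtrot (needs (1, 3, 0), free (3, 3, 0)); after release of (2, 1, 3) the pool is (5, 4, 3)
  run bravo (needs (1, 4, 0), free (5, 4, 3)); after release of (1, 0, 0) the pool is (6, 4, 3)
  blocked: delta wants (8, 1, 0), pool (6, 4, 3) — not enough r3
  blocked: golf wants (2, 3, 4), pool (6, 4, 3) — not enough r4
  blocked: hotel wants (4, 6, 0), pool (6, 4, 3) — not enough r1
  blocked: alpha wants (3, 5, 0), pool (6, 4, 3) — not enough r1
Had the request been granted, delta, golf, hotel and alpha could never finish.


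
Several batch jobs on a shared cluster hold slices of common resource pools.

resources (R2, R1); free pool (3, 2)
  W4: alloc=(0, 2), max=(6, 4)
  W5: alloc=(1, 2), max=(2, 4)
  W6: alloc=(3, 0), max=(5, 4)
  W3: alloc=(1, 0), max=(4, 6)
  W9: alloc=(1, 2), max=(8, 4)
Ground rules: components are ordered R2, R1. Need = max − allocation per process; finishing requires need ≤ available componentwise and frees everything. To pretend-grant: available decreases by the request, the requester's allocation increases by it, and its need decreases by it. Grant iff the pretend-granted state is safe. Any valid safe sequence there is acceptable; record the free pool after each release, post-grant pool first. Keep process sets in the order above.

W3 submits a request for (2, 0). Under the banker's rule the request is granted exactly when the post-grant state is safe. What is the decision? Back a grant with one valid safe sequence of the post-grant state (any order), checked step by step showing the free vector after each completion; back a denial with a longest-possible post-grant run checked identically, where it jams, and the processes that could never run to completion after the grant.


DENY: after the grant no complete ordering would exist.
Key observation: after W5, W6 the pool peaks at (5, 4), and each blocked process is short somewhere: W4 on R2; W3 on R1; W9 on R2.
Pretend the grant happened; the run W5, W6 goes as far as possible. Step-by-step check:
  pool = (1, 2)
  run W5 (needs (1, 2), free (1, 2)); after release of (1, 2) the pool is (2, 4)
  run W6 (needs (2, 4), free (2, 4)); after release of (3, 0) the pool is (5, 4)
  blocked: W4 wants (6, 2), pool (5, 4) — not enough R2
  blocked: W3 wants (1, 6), pool (5, 4) — not enough R1
  blocked: W9 wants (7, 2), pool (5, 4) — not enough R2
Had the request been granted, W4, W3 and W9 could never finish.


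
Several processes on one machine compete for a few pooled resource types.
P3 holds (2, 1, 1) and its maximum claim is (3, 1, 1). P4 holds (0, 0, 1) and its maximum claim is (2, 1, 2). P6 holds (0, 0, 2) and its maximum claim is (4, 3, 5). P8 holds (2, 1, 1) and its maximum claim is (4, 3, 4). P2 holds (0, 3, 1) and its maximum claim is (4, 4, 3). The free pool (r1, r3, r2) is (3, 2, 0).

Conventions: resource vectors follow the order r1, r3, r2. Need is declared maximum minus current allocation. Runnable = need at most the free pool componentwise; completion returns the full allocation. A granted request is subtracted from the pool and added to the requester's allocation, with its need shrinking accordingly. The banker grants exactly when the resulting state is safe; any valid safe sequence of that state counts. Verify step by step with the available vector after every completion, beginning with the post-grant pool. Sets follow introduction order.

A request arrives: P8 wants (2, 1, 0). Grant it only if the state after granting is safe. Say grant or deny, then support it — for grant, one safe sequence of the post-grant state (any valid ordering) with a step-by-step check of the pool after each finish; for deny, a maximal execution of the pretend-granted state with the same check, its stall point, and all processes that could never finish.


DENY. Granting would leave the state unsafe.
Key observation: after P3, P4 the pool peaks at (3, 2, 2), and each blocked process is short somewhere: P6 on r1, r3, r2; P8 on r2; P2 on r1.
After a pretend grant, a maximal execution: P3, P4 — then nothing else fits. Verifying each step:
  pool = (1, 1, 0)
  P3 needs (1, 0, 0) <= (1, 1, 0) -> finishes; pool += (2, 1, 1) = (3, 2, 1)
  P4 needs (2, 1, 1) <= (3, 2, 1) -> finishes; pool += (0, 0, 1) = (3, 2, 2)
  P6 cannot run: need (4, 3, 3) vs free (3, 2, 2) (insufficient r1, r3 and r2)
  P8 cannot run: need (0, 1, 3) vs free (3, 2, 2) (insufficient r2)
  P2 cannot run: need (4, 1, 2) vs free (3, 2, 2) (insufficient r1)
Had the request been granted, P6, P8 and P2 could never finish.


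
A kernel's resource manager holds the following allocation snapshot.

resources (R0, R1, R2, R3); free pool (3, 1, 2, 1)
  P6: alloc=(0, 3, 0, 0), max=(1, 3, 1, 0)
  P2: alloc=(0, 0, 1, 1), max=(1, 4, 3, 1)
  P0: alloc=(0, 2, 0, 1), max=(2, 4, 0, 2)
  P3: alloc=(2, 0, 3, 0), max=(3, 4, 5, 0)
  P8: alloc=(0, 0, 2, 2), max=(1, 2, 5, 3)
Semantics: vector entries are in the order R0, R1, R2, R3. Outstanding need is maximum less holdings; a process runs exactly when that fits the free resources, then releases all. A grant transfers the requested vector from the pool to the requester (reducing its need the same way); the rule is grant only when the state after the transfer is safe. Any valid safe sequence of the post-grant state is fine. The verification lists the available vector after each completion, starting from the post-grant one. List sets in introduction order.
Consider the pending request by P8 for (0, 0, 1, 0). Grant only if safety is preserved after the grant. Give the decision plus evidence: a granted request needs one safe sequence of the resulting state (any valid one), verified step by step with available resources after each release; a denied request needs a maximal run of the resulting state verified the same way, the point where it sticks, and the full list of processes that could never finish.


DENY — the pretend-granted state is unsafe.
Key observation: P6, P0 can finish, but then (3, 6, 1, 2) is all there is, and the blocked group's R2 demands exceed it.
Pretend the grant happened; the run P6, P0 goes as far as possible. Verifying each step:
  pool = (3, 1, 1, 1)
  P6 needs (1, 0, 1, 0) <= (3, 1, 1, 1) -> finishes; pool += (0, 3, 0, 0) = (3, 4, 1, 1)
  P0 needs (2, 2, 0, 1) <= (3, 4, 1, 1) -> finishes; pool += (0, 2, 0, 1) = (3, 6, 1, 2)
  P2 cannot run: need (1, 4, 2, 0) vs free (3, 6, 1, 2) (insufficient R2)
  P3 cannot run: need (1, 4, 2, 0) vs free (3, 6, 1, 2) (insufficient R2)
  P8 cannot run: need (1, 2, 2, 1) vs free (3, 6, 1, 2) (insufficient R2)
Had the request been granted, P2, P3 and P8 could never finish.


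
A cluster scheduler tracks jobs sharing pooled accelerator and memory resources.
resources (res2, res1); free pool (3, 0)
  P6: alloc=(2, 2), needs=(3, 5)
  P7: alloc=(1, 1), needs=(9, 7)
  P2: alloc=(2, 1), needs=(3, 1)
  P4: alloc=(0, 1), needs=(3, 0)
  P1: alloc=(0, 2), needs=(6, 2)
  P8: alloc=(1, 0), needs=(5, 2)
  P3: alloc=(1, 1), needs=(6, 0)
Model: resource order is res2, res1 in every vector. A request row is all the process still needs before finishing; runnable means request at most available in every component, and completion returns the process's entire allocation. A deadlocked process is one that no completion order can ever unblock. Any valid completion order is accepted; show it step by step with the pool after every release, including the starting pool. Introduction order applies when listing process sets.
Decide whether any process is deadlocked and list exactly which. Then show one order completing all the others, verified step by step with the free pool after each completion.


Nothing here is deadlocked.
Key observation: starting with P4, each completion frees enough for the next — no one is permanently blocked.
A valid finishing order for the others: P4, P2, P8, P1, P3, P6, P7. Check, step by step:
  pool = (3, 0)
  P4 needs (3, 0) <= (3, 0) -> finishes; pool += (0, 1) = (3, 1)
  P2 needs (3, 1) <= (3, 1) -> finishes; pool += (2, 1) = (5, 2)
  P8 needs (5, 2) <= (5, 2) -> finishes; pool += (1, 0) = (6, 2)
  P1 needs (6, 2) <= (6, 2) -> finishes; pool += (0, 2) = (6, 4)
  P3 needs (6, 0) <= (6, 4) -> finishes; pool += (1, 1) = (7, 5)
  P6 needs (3, 5) <= (7, 5) -> finishes; pool += (2, 2) = (9, 7)
  P7 needs (9, 7) <= (9, 7) -> finishes; pool += (1, 1) = (10, 8)


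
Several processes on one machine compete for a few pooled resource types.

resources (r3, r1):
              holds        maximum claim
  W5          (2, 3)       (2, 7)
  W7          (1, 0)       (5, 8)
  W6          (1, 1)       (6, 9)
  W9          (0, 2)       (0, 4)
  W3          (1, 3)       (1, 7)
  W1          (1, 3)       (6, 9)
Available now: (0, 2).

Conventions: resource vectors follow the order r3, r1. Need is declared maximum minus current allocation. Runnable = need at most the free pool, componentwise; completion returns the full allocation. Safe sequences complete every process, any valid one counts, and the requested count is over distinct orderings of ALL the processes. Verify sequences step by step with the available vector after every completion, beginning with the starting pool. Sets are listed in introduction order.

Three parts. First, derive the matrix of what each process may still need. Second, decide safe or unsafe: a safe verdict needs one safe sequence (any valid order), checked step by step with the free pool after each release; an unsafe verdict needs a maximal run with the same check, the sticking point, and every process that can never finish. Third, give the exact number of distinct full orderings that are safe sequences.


(1) Need matrix, components ordered r3, r1:
  W5: (0, 4)
  W7: (4, 8)
  W6: (5, 8)
  W9: (0, 2)
  W3: (0, 4)
  W1: (5, 6)
(2) The state is UNSAFE.
Key observation: after W9, W5, W3 complete, (3, 10) is the best the pool ever gets, yet each leftover process wants more r3.
The run W9, W5, W3 cannot be extended any further. Walking it through:
  pool = (0, 2)
  W9: need (0, 2) fits (0, 2); releases (0, 2), pool now (0, 4)
  W5: need (0, 4) fits (0, 4); releases (2, 3), pool now (2, 7)
  W3: need (0, 4) fits (2, 7); releases (1, 3), pool now (3, 10)
  W7 still needs (4, 8) but only (3, 10) is free — short on r3
  W6 still needs (5, 8) but only (3, 10) is free — short on r3
  W1 still needs (5, 6) but only (3, 10) is free — short on r3
Processes that can never finish: W7, W6 and W1.
(3) The exact count: 0 of the possible complete orderings are safe sequences.


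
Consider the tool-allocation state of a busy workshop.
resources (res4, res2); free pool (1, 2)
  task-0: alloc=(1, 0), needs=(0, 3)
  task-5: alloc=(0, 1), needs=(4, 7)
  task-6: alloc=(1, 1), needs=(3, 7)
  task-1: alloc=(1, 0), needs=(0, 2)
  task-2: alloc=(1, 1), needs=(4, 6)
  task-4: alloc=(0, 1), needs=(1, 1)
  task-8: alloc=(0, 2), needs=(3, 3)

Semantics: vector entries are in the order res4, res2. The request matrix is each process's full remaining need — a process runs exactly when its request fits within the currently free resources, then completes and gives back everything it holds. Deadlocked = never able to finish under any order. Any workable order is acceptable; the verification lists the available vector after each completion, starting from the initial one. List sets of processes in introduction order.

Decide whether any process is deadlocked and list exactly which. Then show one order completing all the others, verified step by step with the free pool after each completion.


The deadlocked set is task-5, task-6 and task-2.
Key observation: no order helps: past task-4, task-0, task-1, task-8, the free pool tops out at (3, 5), below what each blocked process needs in res2.
One completion order for the rest: task-4, task-0, task-1, task-8. Check, step by step:
  pool = (1, 2)
  run task-4 (needs (1, 1), free (1, 2)); after release of (0, 1) the pool is (1, 3)
  run task-0 (needs (0, 3), free (1, 3)); after release of (1, 0) the pool is (2, 3)
  run task-1 (needs (0, 2), free (2, 3)); after release of (1, 0) the pool is (3, 3)
  run task-8 (needs (3, 3), free (3, 3)); after release of (0, 2) the pool is (3, 5)
None of the blocked processes ever fits:
  task-5 cannot run: need (4, 7) vs free (3, 5) (insufficient res4 and res2)
  task-6 cannot run: need (3, 7) vs free (3, 5) (insufficient res2)
  task-2 cannot run: need (4, 6) vs free (3, 5) (insufficient res4 and res2)


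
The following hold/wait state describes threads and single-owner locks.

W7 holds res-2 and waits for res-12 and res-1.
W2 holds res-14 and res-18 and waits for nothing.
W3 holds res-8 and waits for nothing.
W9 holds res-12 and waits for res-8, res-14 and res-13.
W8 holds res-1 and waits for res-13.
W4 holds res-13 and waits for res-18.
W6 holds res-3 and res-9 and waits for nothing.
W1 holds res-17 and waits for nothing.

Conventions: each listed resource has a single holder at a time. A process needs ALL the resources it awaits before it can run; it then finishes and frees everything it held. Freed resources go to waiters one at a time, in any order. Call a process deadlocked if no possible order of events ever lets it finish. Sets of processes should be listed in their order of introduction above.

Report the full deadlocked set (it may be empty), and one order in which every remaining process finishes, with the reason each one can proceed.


Nothing here is deadlocked.
Key observation: the waits form no ring: some process can always run, and its releases unblock the others one by one.
One completion order for the rest: W3, W2, W6, W4, W8, W9, W1, W7.
Step-by-step check:
  run W3 (it waits on nothing); releases res-8
  run W2 (it waits on nothing); releases res-14 and res-18
  run W6 (it waits on nothing); releases res-3 and res-9
  run W4 (all its waits — res-18 — are resolved); releases res-13
  run W8 (all its waits — res-13 — are resolved); releases res-1
  run W9 (all its waits — res-8, res-14 and res-13 — are resolved); releases res-12
  run W1 (it waits on nothing); releases res-17
  run W7 (all its waits — res-12 and res-1 — are resolved); releases res-2


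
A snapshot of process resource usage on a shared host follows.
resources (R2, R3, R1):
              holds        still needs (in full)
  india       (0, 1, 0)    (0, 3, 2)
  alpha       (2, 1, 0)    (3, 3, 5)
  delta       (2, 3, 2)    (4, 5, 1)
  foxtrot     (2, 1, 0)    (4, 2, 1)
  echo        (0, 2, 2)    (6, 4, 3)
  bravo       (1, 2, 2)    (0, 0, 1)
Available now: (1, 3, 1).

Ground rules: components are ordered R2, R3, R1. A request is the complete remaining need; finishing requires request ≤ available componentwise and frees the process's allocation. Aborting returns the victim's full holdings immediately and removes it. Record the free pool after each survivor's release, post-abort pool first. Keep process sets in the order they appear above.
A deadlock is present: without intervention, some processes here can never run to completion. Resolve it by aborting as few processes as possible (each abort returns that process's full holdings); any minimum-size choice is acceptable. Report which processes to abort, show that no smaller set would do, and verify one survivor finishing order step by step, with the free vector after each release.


The answer: abort delta.
Key observation: no ordering could ever have run foxtrot before the abort of delta; with (2, 3, 2) back in the pool it fits at step 3.
Why nothing smaller works: aborting no one leaves the state deadlocked as given.
Survivors finish in the order: bravo, india, foxtrot, alpha, echo. Check, step by step (pool after the aborts first):
  pool = (3, 6, 3)
  bravo: need (0, 0, 1) fits (3, 6, 3); releases (1, 2, 2), pool now (4, 8, 5)
  india: need (0, 3, 2) fits (4, 8, 5); releases (0, 1, 0), pool now (4, 9, 5)
  foxtrot: need (4, 2, 1) fits (4, 9, 5); releases (2, 1, 0), pool now (6, 10, 5)
  alpha: need (3, 3, 5) fits (6, 10, 5); releases (2, 1, 0), pool now (8, 11, 5)
  echo: need (6, 4, 3) fits (8, 11, 5); releases (0, 2, 2), pool now (8, 13, 7)
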